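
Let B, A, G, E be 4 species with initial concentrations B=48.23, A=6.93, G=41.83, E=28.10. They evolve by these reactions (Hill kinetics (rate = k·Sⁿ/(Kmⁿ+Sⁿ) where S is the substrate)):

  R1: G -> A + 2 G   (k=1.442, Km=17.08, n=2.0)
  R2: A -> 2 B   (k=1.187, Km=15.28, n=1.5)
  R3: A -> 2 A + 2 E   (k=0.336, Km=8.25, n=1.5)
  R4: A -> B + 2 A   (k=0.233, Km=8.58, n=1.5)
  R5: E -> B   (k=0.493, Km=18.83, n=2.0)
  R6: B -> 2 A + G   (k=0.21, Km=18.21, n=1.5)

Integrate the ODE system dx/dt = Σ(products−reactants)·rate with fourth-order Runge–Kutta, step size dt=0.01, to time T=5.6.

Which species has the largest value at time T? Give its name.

RK4 with dt=0.01: 560 steps to T=5.6. Trajectory (selected grid times):
t=0.00: B=48.23 A=6.93 G=41.83 E=28.10
t=0.62: B=48.77 A=7.88 G=42.70 E=28.08
t=1.24: B=49.37 A=8.83 G=43.58 E=28.08
t=1.87: B=50.04 A=9.79 G=44.48 E=28.10
t=2.49: B=50.74 A=10.73 G=45.37 E=28.13
t=3.11: B=51.50 A=11.66 G=46.26 E=28.17
t=3.73: B=52.31 A=12.58 G=47.16 E=28.23
t=4.36: B=53.17 A=13.51 G=48.07 E=28.29
t=4.98: B=54.05 A=14.42 G=48.98 E=28.37
t=5.60: B=54.98 A=15.33 G=49.88 E=28.45
At T=5.6: B=54.98 A=15.33 G=49.88 E=28.45; the largest is B.

Dominant species at T: B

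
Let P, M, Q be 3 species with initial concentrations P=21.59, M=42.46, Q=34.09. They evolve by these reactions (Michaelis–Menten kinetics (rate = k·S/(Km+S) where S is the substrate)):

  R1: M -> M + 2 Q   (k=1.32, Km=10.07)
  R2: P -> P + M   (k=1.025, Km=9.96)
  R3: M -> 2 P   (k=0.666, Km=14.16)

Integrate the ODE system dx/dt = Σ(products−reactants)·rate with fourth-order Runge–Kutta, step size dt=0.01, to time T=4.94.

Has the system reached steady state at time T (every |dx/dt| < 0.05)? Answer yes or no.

RK4 with dt=0.01: 494 steps to T=4.94. Trajectory (selected grid times):
t=0.00: P=21.59 M=42.46 Q=34.09
t=0.55: P=22.14 M=42.57 Q=35.26
t=1.10: P=22.69 M=42.69 Q=36.44
t=1.65: P=23.24 M=42.81 Q=37.61
t=2.20: P=23.79 M=42.93 Q=38.79
t=2.74: P=24.33 M=43.05 Q=39.94
t=3.29: P=24.88 M=43.17 Q=41.12
t=3.84: P=25.43 M=43.30 Q=42.30
t=4.39: P=25.99 M=43.43 Q=43.48
t=4.94: P=26.54 M=43.56 Q=44.66
Rates at T: R1=1.0722, R2=0.7453, R3=0.5026
dx/dt at T (Σ net stoichiometry × rate): P=+1.0053, M=+0.2427, Q=+2.1443
Largest |dx/dt| is |+2.1443| (Q) ≥ 0.05 → not steady.

Steady state at T: no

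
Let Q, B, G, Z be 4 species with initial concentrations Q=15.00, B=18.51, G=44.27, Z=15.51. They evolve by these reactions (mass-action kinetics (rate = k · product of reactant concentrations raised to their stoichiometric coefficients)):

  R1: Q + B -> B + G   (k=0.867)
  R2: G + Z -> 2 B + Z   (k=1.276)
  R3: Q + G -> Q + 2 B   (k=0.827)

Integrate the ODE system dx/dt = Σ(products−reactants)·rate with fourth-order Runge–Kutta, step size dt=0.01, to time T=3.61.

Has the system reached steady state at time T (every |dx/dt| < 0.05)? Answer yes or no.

RK4 with dt=0.01: 361 steps to T=3.61. Trajectory (selected grid times):
t=0.00: Q=15.00 B=18.51 G=44.27 Z=15.51
t=0.40: Q=0.00 B=137.01 G=0.02 Z=15.51
t=0.80: Q=0.00 B=137.05 G=0.00 Z=15.51
t=1.20: Q=0.00 B=137.05 G=0.00 Z=15.51
t=1.60: Q=0.00 B=137.05 G=0.00 Z=15.51
t=2.01: Q=0.00 B=137.05 G=0.00 Z=15.51
t=2.41: Q=0.00 B=137.05 G=0.00 Z=15.51
t=2.81: Q=0.00 B=137.05 G=0.00 Z=15.51
t=3.21: Q=0.00 B=137.05 G=0.00 Z=15.51
t=3.61: Q=0.00 B=137.05 G=0.00 Z=15.51
Rates at T: R1=0.0000, R2=0.0000, R3=0.0000
dx/dt at T (Σ net stoichiometry × rate): Q=-0.0000, B=+0.0000, G=-0.0000, Z=+0.0000
Largest |dx/dt| is |+0.0000| (B) < 0.05 → steady.

Steady state at T: yes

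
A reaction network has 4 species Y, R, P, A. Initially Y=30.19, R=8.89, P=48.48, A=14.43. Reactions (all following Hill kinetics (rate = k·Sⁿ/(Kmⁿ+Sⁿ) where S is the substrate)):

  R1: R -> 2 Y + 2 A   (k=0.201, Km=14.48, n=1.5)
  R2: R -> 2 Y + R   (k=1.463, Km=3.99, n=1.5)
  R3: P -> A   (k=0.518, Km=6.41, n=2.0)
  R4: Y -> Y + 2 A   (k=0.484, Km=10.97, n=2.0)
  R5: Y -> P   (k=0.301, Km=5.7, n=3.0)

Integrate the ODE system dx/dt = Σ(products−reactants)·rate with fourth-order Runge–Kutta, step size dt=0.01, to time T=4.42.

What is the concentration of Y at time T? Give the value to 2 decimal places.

RK4 with dt=0.01: 442 steps to T=4.42. Trajectory (selected grid times):
t=0.00: Y=30.19 R=8.89 P=48.48 A=14.43
t=0.49: Y=31.21 R=8.86 P=48.38 A=15.16
t=0.98: Y=32.23 R=8.83 P=48.27 A=15.90
t=1.47: Y=33.24 R=8.79 P=48.17 A=16.64
t=1.96: Y=34.26 R=8.76 P=48.07 A=17.38
t=2.46: Y=35.29 R=8.73 P=47.96 A=18.14
t=2.95: Y=36.30 R=8.70 P=47.86 A=18.89
t=3.44: Y=37.31 R=8.67 P=47.76 A=19.63
t=3.93: Y=38.31 R=8.64 P=47.66 A=20.38
t=4.42: Y=39.32 R=8.61 P=47.55 A=21.13
Read off Y at T=4.42: 39.32

Y at T = 39.32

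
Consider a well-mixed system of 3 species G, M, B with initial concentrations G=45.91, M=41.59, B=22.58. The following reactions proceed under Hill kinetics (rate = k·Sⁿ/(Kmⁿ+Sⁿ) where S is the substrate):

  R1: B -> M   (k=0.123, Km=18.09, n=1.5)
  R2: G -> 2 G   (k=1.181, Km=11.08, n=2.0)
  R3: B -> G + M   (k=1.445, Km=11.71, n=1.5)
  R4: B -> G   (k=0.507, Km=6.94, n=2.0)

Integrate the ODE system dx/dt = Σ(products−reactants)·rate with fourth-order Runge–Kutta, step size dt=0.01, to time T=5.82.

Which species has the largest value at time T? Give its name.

Dominant species at T: G

RK4 with dt=0.01: 582 steps to T=5.82. Trajectory (selected grid times):
t=0.00: G=45.91 M=41.59 B=22.58
t=0.65: G=47.61 M=42.31 B=21.56
t=1.29: G=49.28 M=43.01 B=20.57
t=1.94: G=50.95 M=43.70 B=19.58
t=2.59: G=52.61 M=44.38 B=18.61
t=3.23: G=54.23 M=45.03 B=17.68
t=3.88: G=55.85 M=45.67 B=16.76
t=4.53: G=57.46 M=46.29 B=15.86
t=5.17: G=59.01 M=46.88 B=15.00
t=5.82: G=60.57 M=47.46 B=14.15
At T=5.82: G=60.57 M=47.46 B=14.15; the largest is G.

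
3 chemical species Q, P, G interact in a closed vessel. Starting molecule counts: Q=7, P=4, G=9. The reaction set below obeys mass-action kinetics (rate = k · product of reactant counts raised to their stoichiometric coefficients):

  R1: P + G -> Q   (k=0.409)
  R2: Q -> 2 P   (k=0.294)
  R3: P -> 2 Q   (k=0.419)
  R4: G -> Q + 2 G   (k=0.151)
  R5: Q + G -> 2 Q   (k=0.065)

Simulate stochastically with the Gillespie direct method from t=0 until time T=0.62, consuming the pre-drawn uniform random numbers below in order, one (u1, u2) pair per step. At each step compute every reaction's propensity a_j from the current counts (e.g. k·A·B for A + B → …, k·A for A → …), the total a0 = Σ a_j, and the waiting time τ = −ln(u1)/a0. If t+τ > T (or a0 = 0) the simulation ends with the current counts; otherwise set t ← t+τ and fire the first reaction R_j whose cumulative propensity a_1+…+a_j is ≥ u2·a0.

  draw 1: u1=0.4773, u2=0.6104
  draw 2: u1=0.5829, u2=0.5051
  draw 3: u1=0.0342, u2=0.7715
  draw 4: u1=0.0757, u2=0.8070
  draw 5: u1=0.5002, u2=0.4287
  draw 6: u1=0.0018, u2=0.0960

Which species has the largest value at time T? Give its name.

Dominant species at T: Q

t=0.000: Q=7 P=4 G=9
Draw 1: a1=14.724, a2=2.058, a3=1.676, a4=1.359, a5=4.095, a0=23.912; τ=−ln(0.4773)/23.912=0.031 → t=0.031; u2·a0=0.6104·23.912=14.596 ≤ a1=14.724 → R1 fires; Q=8 P=3 G=8
Draw 2: a1=9.816, a2=2.352, a3=1.257, a4=1.208, a5=4.160, a0=18.793; τ=−ln(0.5829)/18.793=0.029 → t=0.060; u2·a0=0.5051·18.793=9.492 ≤ a1=9.816 → R1 fires; Q=9 P=2 G=7
Draw 3: a1=5.726, a2=2.646, a3=0.838, a4=1.057, a5=4.095, a0=14.362; τ=−ln(0.0342)/14.362=0.235 → t=0.295; u2·a0=0.7715·14.362=11.080; a1+…+a4=10.267 < 11.080 ≤ a1+…+a5=14.362 → R5 fires; Q=10 P=2 G=6
Draw 4: a1=4.908, a2=2.940, a3=0.838, a4=0.906, a5=3.900, a0=13.492; τ=−ln(0.0757)/13.492=0.191 → t=0.486; u2·a0=0.8070·13.492=10.888; a1+…+a4=9.592 < 10.888 ≤ a1+…+a5=13.492 → R5 fires; Q=11 P=2 G=5
Draw 5: a1=4.090, a2=3.234, a3=0.838, a4=0.755, a5=3.575, a0=12.492; τ=−ln(0.5002)/12.492=0.055 → t=0.541; u2·a0=0.4287·12.492=5.355; a1=4.090 < 5.355 ≤ a1+a2=7.324 → R2 fires; Q=10 P=4 G=5
Draw 6: a1=8.180, a2=2.940, a3=1.676, a4=0.755, a5=3.250, a0=16.801; τ=−ln(0.0018)/16.801=0.376 → t=0.918 > T=0.62: stop.
At T=0.62: Q=10 P=4 G=5; the largest is Q.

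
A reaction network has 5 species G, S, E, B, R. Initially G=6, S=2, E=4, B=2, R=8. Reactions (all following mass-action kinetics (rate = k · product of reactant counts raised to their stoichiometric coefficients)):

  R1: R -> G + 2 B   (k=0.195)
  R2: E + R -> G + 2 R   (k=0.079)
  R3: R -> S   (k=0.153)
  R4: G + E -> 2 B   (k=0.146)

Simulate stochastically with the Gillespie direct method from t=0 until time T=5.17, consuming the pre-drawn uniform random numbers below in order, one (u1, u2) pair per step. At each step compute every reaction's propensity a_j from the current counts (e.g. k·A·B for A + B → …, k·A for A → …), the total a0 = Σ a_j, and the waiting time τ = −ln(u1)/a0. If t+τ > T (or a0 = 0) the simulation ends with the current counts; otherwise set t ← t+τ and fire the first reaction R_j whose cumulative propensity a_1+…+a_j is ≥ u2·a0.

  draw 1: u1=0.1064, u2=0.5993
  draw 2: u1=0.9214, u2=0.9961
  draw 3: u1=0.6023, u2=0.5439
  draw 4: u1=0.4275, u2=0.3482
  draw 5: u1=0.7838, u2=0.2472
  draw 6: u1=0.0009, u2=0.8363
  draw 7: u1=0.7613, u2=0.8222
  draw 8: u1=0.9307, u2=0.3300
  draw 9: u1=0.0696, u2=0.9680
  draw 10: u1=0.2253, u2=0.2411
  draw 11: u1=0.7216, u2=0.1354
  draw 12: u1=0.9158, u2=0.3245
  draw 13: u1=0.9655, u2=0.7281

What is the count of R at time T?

t=0.000: G=6 S=2 E=4 B=2 R=8
Draw 1: a1=1.560, a2=2.528, a3=1.224, a4=3.504, a0=8.816; τ=−ln(0.1064)/8.816=0.254 → t=0.254; u2·a0=0.5993·8.816=5.283; a1+a2=4.088 < 5.283 ≤ a1+…+a3=5.312 → R3 fires; G=6 S=3 E=4 B=2 R=7
Draw 2: a1=1.365, a2=2.212, a3=1.071, a4=3.504, a0=8.152; τ=−ln(0.9214)/8.152=0.010 → t=0.264; u2·a0=0.9961·8.152=8.120; a1+…+a3=4.648 < 8.120 ≤ a1+…+a4=8.152 → R4 fires; G=5 S=3 E=3 B=4 R=7
Draw 3: a1=1.365, a2=1.659, a3=1.071, a4=2.190, a0=6.285; τ=−ln(0.6023)/6.285=0.081 → t=0.345; u2·a0=0.5439·6.285=3.418; a1+a2=3.024 < 3.418 ≤ a1+…+a3=4.095 → R3 fires; G=5 S=4 E=3 B=4 R=6
Draw 4: a1=1.170, a2=1.422, a3=0.918, a4=2.190, a0=5.700; τ=−ln(0.4275)/5.700=0.149 → t=0.494; u2·a0=0.3482·5.700=1.985; a1=1.170 < 1.985 ≤ a1+a2=2.592 → R2 fires; G=6 S=4 E=2 B=4 R=7
Draw 5: a1=1.365, a2=1.106, a3=1.071, a4=1.752, a0=5.294; τ=−ln(0.7838)/5.294=0.046 → t=0.540; u2·a0=0.2472·5.294=1.309 ≤ a1=1.365 → R1 fires; G=7 S=4 E=2 B=6 R=6
Draw 6: a1=1.170, a2=0.948, a3=0.918, a4=2.044, a0=5.080; τ=−ln(0.0009)/5.080=1.381 → t=1.920; u2·a0=0.8363·5.080=4.248; a1+…+a3=3.036 < 4.248 ≤ a1+…+a4=5.080 → R4 fires; G=6 S=4 E=1 B=8 R=6
Draw 7: a1=1.170, a2=0.474, a3=0.918, a4=0.876, a0=3.438; τ=−ln(0.7613)/3.438=0.079 → t=2.000; u2·a0=0.8222·3.438=2.827; a1+…+a3=2.562 < 2.827 ≤ a1+…+a4=3.438 → R4 fires; G=5 S=4 E=0 B=10 R=6
Draw 8: a1=1.170, a2=0.000, a3=0.918, a4=0.000, a0=2.088; τ=−ln(0.9307)/2.088=0.034 → t=2.034; u2·a0=0.3300·2.088=0.689 ≤ a1=1.170 → R1 fires; G=6 S=4 E=0 B=12 R=5
Draw 9: a1=0.975, a2=0.000, a3=0.765, a4=0.000, a0=1.740; τ=−ln(0.0696)/1.740=1.532 → t=3.566; u2·a0=0.9680·1.740=1.684; a1+a2=0.975 < 1.684 ≤ a1+…+a3=1.740 → R3 fires; G=6 S=5 E=0 B=12 R=4
Draw 10: a1=0.780, a2=0.000, a3=0.612, a4=0.000, a0=1.392; τ=−ln(0.2253)/1.392=1.071 → t=4.636; u2·a0=0.2411·1.392=0.336 ≤ a1=0.780 → R1 fires; G=7 S=5 E=0 B=14 R=3
Draw 11: a1=0.585, a2=0.000, a3=0.459, a4=0.000, a0=1.044; τ=−ln(0.7216)/1.044=0.313 → t=4.949; u2·a0=0.1354·1.044=0.141 ≤ a1=0.585 → R1 fires; G=8 S=5 E=0 B=16 R=2
Draw 12: a1=0.390, a2=0.000, a3=0.306, a4=0.000, a0=0.696; τ=−ln(0.9158)/0.696=0.126 → t=5.075; u2·a0=0.3245·0.696=0.226 ≤ a1=0.390 → R1 fires; G=9 S=5 E=0 B=18 R=1
Draw 13: a1=0.195, a2=0.000, a3=0.153, a4=0.000, a0=0.348; τ=−ln(0.9655)/0.348=0.101 → t=5.176 > T=5.17: stop.
Read off R at T=5.17: 1

R at T = 1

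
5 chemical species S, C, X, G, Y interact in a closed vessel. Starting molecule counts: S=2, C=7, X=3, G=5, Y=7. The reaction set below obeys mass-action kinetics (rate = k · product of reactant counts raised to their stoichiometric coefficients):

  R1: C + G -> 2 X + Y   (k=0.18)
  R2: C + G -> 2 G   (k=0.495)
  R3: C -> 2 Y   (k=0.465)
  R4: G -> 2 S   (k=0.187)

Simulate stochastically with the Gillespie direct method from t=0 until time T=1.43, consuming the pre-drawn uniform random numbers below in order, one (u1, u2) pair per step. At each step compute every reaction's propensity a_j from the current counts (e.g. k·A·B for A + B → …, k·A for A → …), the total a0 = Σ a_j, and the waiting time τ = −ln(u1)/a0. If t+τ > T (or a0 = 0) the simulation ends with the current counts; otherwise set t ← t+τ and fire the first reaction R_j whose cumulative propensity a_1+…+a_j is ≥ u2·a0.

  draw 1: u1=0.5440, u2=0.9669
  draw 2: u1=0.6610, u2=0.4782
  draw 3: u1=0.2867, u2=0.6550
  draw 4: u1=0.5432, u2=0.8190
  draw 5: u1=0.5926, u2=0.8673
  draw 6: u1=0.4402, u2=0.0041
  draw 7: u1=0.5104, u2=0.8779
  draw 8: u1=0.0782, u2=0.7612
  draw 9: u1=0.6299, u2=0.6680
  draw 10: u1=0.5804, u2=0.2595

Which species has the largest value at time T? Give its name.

Dominant species at T: Y

t=0.000: S=2 C=7 X=3 G=5 Y=7
Draw 1: a1=6.300, a2=17.325, a3=3.255, a4=0.935, a0=27.815; τ=−ln(0.5440)/27.815=0.022 → t=0.022; u2·a0=0.9669·27.815=26.894; a1+…+a3=26.880 < 26.894 ≤ a1+…+a4=27.815 → R4 fires; S=4 C=7 X=3 G=4 Y=7
Draw 2: a1=5.040, a2=13.860, a3=3.255, a4=0.748, a0=22.903; τ=−ln(0.6610)/22.903=0.018 → t=0.040; u2·a0=0.4782·22.903=10.952; a1=5.040 < 10.952 ≤ a1+a2=18.900 → R2 fires; S=4 C=6 X=3 G=5 Y=7
Draw 3: a1=5.400, a2=14.850, a3=2.790, a4=0.935, a0=23.975; τ=−ln(0.2867)/23.975=0.052 → t=0.092; u2·a0=0.6550·23.975=15.704; a1=5.400 < 15.704 ≤ a1+a2=20.250 → R2 fires; S=4 C=5 X=3 G=6 Y=7
Draw 4: a1=5.400, a2=14.850, a3=2.325, a4=1.122, a0=23.697; τ=−ln(0.5432)/23.697=0.026 → t=0.118; u2·a0=0.8190·23.697=19.408; a1=5.400 < 19.408 ≤ a1+a2=20.250 → R2 fires; S=4 C=4 X=3 G=7 Y=7
Draw 5: a1=5.040, a2=13.860, a3=1.860, a4=1.309, a0=22.069; τ=−ln(0.5926)/22.069=0.024 → t=0.142; u2·a0=0.8673·22.069=19.140; a1+a2=18.900 < 19.140 ≤ a1+…+a3=20.760 → R3 fires; S=4 C=3 X=3 G=7 Y=9
Draw 6: a1=3.780, a2=10.395, a3=1.395, a4=1.309, a0=16.879; τ=−ln(0.4402)/16.879=0.049 → t=0.190; u2·a0=0.0041·16.879=0.069 ≤ a1=3.780 → R1 fires; S=4 C=2 X=5 G=6 Y=10
Draw 7: a1=2.160, a2=5.940, a3=0.930, a4=1.122, a0=10.152; τ=−ln(0.5104)/10.152=0.066 → t=0.256; u2·a0=0.8779·10.152=8.912; a1+a2=8.100 < 8.912 ≤ a1+…+a3=9.030 → R3 fires; S=4 C=1 X=5 G=6 Y=12
Draw 8: a1=1.080, a2=2.970, a3=0.465, a4=1.122, a0=5.637; τ=−ln(0.0782)/5.637=0.452 → t=0.708; u2·a0=0.7612·5.637=4.291; a1+a2=4.050 < 4.291 ≤ a1+…+a3=4.515 → R3 fires; S=4 C=0 X=5 G=6 Y=14
Draw 9: a1=0.000, a2=0.000, a3=0.000, a4=1.122, a0=1.122; τ=−ln(0.6299)/1.122=0.412 → t=1.120; u2·a0=0.6680·1.122=0.749; a1+…+a3=0.000 < 0.749 ≤ a1+…+a4=1.122 → R4 fires; S=6 C=0 X=5 G=5 Y=14
Draw 10: a1=0.000, a2=0.000, a3=0.000, a4=0.935, a0=0.935; τ=−ln(0.5804)/0.935=0.582 → t=1.702 > T=1.43: stop.
At T=1.43: S=6 C=0 X=5 G=5 Y=14; the largest is Y.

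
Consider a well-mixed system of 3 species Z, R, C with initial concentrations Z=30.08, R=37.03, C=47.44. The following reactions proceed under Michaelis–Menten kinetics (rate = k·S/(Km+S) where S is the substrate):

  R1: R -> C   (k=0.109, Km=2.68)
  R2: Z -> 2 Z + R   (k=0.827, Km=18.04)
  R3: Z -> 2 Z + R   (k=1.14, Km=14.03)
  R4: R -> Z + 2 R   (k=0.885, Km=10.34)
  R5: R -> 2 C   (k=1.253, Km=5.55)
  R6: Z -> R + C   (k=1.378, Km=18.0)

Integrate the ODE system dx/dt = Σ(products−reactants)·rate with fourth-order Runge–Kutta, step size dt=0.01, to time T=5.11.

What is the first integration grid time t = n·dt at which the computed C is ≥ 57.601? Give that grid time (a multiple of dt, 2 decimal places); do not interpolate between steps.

Threshold first reached at t = 3.20

RK4 with dt=0.01: 511 steps to T=5.11. Trajectory (selected grid times):
t=0.00: Z=30.08 R=37.03 C=47.44
t=0.57: Z=30.72 R=37.98 C=49.24
t=1.14: Z=31.37 R=38.94 C=51.04
t=1.70: Z=32.01 R=39.89 C=52.82
t=2.27: Z=32.66 R=40.86 C=54.64
t=2.84: Z=33.32 R=41.85 C=56.46
t=3.19: Z=33.72 R=42.46 C=57.59
t=3.20: Z=33.73 R=42.47 C=57.62
t=3.41: Z=33.97 R=42.84 C=58.30
t=3.97: Z=34.63 R=43.82 C=60.10
t=4.54: Z=35.29 R=44.83 C=61.95
t=5.11: Z=35.96 R=45.85 C=63.80
C(3.19)=57.588 < 57.601 but C(3.20)=57.620 ≥ 57.601, so the first grid time is t=3.20.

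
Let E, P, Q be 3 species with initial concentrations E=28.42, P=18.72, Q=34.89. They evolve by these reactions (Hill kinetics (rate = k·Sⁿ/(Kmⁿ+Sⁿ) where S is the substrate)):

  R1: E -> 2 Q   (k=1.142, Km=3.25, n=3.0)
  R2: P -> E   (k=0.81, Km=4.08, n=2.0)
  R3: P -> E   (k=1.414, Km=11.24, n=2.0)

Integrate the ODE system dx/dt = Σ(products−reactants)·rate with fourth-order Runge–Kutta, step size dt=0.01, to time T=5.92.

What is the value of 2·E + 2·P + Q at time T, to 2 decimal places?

Check how each reaction changes W = 2·E + 2·P + Q (weight of products minus weight of reactants):
R1: E -> 2 Q: (1·2) − (2·1) = 2 − 2 = 0
R2: P -> E: (2·1) − (2·1) = 2 − 2 = 0
R3: P -> E: (2·1) − (2·1) = 2 − 2 = 0
Every reaction leaves W unchanged, so W is conserved and no simulation is needed: W(T) = W(0) = 2·28.42 + 2·18.72 + 34.89 = 129.17

Value at T = 129.17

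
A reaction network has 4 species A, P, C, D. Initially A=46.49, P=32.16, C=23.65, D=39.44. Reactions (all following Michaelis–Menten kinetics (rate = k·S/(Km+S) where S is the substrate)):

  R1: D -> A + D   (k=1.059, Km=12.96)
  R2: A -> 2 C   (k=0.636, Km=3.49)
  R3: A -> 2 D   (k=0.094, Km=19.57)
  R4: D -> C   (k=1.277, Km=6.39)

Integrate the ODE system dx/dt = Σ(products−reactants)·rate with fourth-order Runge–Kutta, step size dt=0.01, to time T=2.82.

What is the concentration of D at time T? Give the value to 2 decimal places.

RK4 with dt=0.01: 282 steps to T=2.82. Trajectory (selected grid times):
t=0.00: A=46.49 P=32.16 C=23.65 D=39.44
t=0.31: A=46.53 P=32.16 C=24.36 D=39.14
t=0.63: A=46.58 P=32.16 C=25.09 D=38.83
t=0.94: A=46.62 P=32.16 C=25.79 D=38.53
t=1.25: A=46.66 P=32.16 C=26.50 D=38.23
t=1.57: A=46.70 P=32.16 C=27.23 D=37.93
t=1.88: A=46.74 P=32.16 C=27.93 D=37.63
t=2.19: A=46.78 P=32.16 C=28.64 D=37.33
t=2.51: A=46.82 P=32.16 C=29.37 D=37.03
t=2.82: A=46.86 P=32.16 C=30.07 D=36.73
Read off D at T=2.82: 36.73

D at T = 36.73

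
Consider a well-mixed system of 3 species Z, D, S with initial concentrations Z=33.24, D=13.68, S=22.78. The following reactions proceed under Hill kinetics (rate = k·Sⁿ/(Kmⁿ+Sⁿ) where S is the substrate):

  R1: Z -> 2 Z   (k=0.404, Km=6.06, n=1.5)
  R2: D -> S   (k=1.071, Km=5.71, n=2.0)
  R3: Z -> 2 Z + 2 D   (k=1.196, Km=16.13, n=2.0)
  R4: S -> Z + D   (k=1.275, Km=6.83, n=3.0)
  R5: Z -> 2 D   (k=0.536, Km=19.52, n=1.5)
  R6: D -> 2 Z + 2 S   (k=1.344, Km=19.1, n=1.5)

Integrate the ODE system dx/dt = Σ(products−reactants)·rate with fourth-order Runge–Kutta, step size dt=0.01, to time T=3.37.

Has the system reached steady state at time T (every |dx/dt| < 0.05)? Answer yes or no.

RK4 with dt=0.01: 337 steps to T=3.37. Trajectory (selected grid times):
t=0.00: Z=33.24 D=13.68 S=22.78
t=0.37: Z=34.45 D=14.60 S=23.05
t=0.75: Z=35.72 D=15.55 S=23.35
t=1.12: Z=36.98 D=16.46 S=23.68
t=1.50: Z=38.29 D=17.40 S=24.03
t=1.87: Z=39.60 D=18.32 S=24.40
t=2.25: Z=40.96 D=19.26 S=24.80
t=2.62: Z=42.31 D=20.17 S=25.22
t=3.00: Z=43.71 D=21.10 S=25.66
t=3.37: Z=45.10 D=22.01 S=26.11
Rates at T: R1=0.3850, R2=1.0035, R3=1.0604, R4=1.2526, R5=0.4172, R6=0.7433
dx/dt at T (Σ net stoichiometry × rate): Z=+3.7674, D=+2.4609, S=+1.2375
Largest |dx/dt| is |+3.7674| (Z) ≥ 0.05 → not steady.

Steady state at T: no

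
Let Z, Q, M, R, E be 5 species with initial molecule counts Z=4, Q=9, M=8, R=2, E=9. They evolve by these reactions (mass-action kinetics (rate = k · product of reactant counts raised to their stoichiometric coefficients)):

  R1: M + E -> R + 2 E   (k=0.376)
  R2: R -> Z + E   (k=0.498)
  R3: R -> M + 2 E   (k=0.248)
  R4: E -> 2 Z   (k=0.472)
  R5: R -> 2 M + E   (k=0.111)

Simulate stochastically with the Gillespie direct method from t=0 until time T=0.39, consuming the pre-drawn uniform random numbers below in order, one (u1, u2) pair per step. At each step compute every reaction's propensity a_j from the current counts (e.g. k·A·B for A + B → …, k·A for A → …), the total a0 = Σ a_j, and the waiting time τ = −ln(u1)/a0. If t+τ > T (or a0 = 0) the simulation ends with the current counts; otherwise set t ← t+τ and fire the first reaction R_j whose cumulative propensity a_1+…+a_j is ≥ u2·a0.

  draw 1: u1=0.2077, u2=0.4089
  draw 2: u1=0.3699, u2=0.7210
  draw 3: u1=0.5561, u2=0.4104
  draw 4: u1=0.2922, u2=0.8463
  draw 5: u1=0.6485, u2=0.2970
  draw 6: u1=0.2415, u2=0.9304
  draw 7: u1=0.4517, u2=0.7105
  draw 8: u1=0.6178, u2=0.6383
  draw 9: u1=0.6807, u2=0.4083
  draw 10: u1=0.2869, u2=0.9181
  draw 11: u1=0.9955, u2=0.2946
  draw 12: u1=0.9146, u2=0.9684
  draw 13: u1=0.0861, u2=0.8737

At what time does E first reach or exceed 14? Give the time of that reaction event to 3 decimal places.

Threshold first reached at t = 0.258

t=0.000: Z=4 Q=9 M=8 R=2 E=9
Draw 1: a1=27.072, a2=0.996, a3=0.496, a4=4.248, a5=0.222, a0=33.034; τ=−ln(0.2077)/33.034=0.048 → t=0.048; u2·a0=0.4089·33.034=13.508 ≤ a1=27.072 → R1 fires; Z=4 Q=9 M=7 R=3 E=10
Draw 2: a1=26.320, a2=1.494, a3=0.744, a4=4.720, a5=0.333, a0=33.611; τ=−ln(0.3699)/33.611=0.030 → t=0.077; u2·a0=0.7210·33.611=24.234 ≤ a1=26.320 → R1 fires; Z=4 Q=9 M=6 R=4 E=11
Draw 3: a1=24.816, a2=1.992, a3=0.992, a4=5.192, a5=0.444, a0=33.436; τ=−ln(0.5561)/33.436=0.018 → t=0.095; u2·a0=0.4104·33.436=13.722 ≤ a1=24.816 → R1 fires; Z=4 Q=9 M=5 R=5 E=12
Draw 4: a1=22.560, a2=2.490, a3=1.240, a4=5.664, a5=0.555, a0=32.509; τ=−ln(0.2922)/32.509=0.038 → t=0.133; u2·a0=0.8463·32.509=27.512; a1+…+a3=26.290 < 27.512 ≤ a1+…+a4=31.954 → R4 fires; Z=6 Q=9 M=5 R=5 E=11
Draw 5: a1=20.680, a2=2.490, a3=1.240, a4=5.192, a5=0.555, a0=30.157; τ=−ln(0.6485)/30.157=0.014 → t=0.147; u2·a0=0.2970·30.157=8.957 ≤ a1=20.680 → R1 fires; Z=6 Q=9 M=4 R=6 E=12
Draw 6: a1=18.048, a2=2.988, a3=1.488, a4=5.664, a5=0.666, a0=28.854; τ=−ln(0.2415)/28.854=0.049 → t=0.196; u2·a0=0.9304·28.854=26.846; a1+…+a3=22.524 < 26.846 ≤ a1+…+a4=28.188 → R4 fires; Z=8 Q=9 M=4 R=6 E=11
Draw 7: a1=16.544, a2=2.988, a3=1.488, a4=5.192, a5=0.666, a0=26.878; τ=−ln(0.4517)/26.878=0.030 → t=0.226; u2·a0=0.7105·26.878=19.097; a1=16.544 < 19.097 ≤ a1+a2=19.532 → R2 fires; Z=9 Q=9 M=4 R=5 E=12
Draw 8: a1=18.048, a2=2.490, a3=1.240, a4=5.664, a5=0.555, a0=27.997; τ=−ln(0.6178)/27.997=0.017 → t=0.243; u2·a0=0.6383·27.997=17.870 ≤ a1=18.048 → R1 fires; Z=9 Q=9 M=3 R=6 E=13
Draw 9: a1=14.664, a2=2.988, a3=1.488, a4=6.136, a5=0.666, a0=25.942; τ=−ln(0.6807)/25.942=0.015 → t=0.258; u2·a0=0.4083·25.942=10.592 ≤ a1=14.664 → R1 fires; Z=9 Q=9 M=2 R=7 E=14
Draw 10: a1=10.528, a2=3.486, a3=1.736, a4=6.608, a5=0.777, a0=23.135; τ=−ln(0.2869)/23.135=0.054 → t=0.312; u2·a0=0.9181·23.135=21.240; a1+…+a3=15.750 < 21.240 ≤ a1+…+a4=22.358 → R4 fires; Z=11 Q=9 M=2 R=7 E=13
Draw 11: a1=9.776, a2=3.486, a3=1.736, a4=6.136, a5=0.777, a0=21.911; τ=−ln(0.9955)/21.911=0.000 → t=0.312; u2·a0=0.2946·21.911=6.455 ≤ a1=9.776 → R1 fires; Z=11 Q=9 M=1 R=8 E=14
Draw 12: a1=5.264, a2=3.984, a3=1.984, a4=6.608, a5=0.888, a0=18.728; τ=−ln(0.9146)/18.728=0.005 → t=0.317; u2·a0=0.9684·18.728=18.136; a1+…+a4=17.840 < 18.136 ≤ a1+…+a5=18.728 → R5 fires; Z=11 Q=9 M=3 R=7 E=15
Draw 13: a1=16.920, a2=3.486, a3=1.736, a4=7.080, a5=0.777, a0=29.999; τ=−ln(0.0861)/29.999=0.082 → t=0.398 > T=0.39: stop.
E first becomes ≥ 14 when it reaches 14 at the event at t=0.258.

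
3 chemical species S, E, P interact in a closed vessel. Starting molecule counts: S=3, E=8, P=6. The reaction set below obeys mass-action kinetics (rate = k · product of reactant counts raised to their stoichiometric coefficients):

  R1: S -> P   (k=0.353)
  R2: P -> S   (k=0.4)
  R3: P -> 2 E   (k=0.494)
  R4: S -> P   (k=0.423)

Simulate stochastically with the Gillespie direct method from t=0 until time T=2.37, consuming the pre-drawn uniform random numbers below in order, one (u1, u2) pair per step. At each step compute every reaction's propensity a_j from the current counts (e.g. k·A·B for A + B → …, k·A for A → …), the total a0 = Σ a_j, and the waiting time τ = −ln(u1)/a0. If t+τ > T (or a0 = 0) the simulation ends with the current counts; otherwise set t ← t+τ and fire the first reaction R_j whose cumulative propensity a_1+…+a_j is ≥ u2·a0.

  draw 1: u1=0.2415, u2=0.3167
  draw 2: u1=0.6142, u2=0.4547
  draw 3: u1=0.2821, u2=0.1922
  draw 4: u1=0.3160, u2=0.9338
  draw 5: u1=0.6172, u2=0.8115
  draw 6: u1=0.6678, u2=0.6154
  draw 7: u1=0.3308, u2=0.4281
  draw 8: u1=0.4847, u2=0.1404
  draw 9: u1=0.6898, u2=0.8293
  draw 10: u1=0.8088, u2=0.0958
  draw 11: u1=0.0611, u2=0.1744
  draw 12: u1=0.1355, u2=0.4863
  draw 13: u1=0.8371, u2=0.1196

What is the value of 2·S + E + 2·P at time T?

Check how each reaction changes W = 2·S + E + 2·P (weight of products minus weight of reactants):
R1: S -> P: (2·1) − (2·1) = 2 − 2 = 0
R2: P -> S: (2·1) − (2·1) = 2 − 2 = 0
R3: P -> 2 E: (1·2) − (2·1) = 2 − 2 = 0
R4: S -> P: (2·1) − (2·1) = 2 − 2 = 0
Every reaction leaves W unchanged, so W is conserved and no simulation is needed: W(T) = W(0) = 2·3 + 8 + 2·6 = 26

Value at T = 26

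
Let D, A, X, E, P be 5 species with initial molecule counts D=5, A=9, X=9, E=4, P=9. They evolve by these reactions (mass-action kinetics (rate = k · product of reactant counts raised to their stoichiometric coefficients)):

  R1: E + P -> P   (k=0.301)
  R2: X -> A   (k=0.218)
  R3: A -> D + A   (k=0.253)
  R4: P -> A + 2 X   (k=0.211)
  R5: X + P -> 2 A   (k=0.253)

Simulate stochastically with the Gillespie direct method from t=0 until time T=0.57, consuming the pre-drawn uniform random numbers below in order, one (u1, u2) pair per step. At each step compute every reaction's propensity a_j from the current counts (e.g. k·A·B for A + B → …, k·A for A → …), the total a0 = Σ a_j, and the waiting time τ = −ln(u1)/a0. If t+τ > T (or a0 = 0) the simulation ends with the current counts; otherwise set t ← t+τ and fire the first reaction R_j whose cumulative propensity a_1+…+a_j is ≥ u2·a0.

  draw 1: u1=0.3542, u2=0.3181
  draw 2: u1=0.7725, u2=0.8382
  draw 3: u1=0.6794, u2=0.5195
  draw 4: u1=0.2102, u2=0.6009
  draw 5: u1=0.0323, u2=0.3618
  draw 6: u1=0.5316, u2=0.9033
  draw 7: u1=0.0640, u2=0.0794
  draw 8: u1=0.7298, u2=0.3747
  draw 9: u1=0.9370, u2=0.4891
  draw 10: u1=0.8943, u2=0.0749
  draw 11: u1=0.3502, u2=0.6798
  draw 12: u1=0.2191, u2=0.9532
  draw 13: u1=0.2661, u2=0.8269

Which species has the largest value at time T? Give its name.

Dominant species at T: A

t=0.000: D=5 A=9 X=9 E=4 P=9
Draw 1: a1=10.836, a2=1.962, a3=2.277, a4=1.899, a5=20.493, a0=37.467; τ=−ln(0.3542)/37.467=0.028 → t=0.028; u2·a0=0.3181·37.467=11.918; a1=10.836 < 11.918 ≤ a1+a2=12.798 → R2 fires; D=5 A=10 X=8 E=4 P=9
Draw 2: a1=10.836, a2=1.744, a3=2.530, a4=1.899, a5=18.216, a0=35.225; τ=−ln(0.7725)/35.225=0.007 → t=0.035; u2·a0=0.8382·35.225=29.526; a1+…+a4=17.009 < 29.526 ≤ a1+…+a5=35.225 → R5 fires; D=5 A=12 X=7 E=4 P=8
Draw 3: a1=9.632, a2=1.526, a3=3.036, a4=1.688, a5=14.168, a0=30.050; τ=−ln(0.6794)/30.050=0.013 → t=0.048; u2·a0=0.5195·30.050=15.611; a1+…+a3=14.194 < 15.611 ≤ a1+…+a4=15.882 → R4 fires; D=5 A=13 X=9 E=4 P=7
Draw 4: a1=8.428, a2=1.962, a3=3.289, a4=1.477, a5=15.939, a0=31.095; τ=−ln(0.2102)/31.095=0.050 → t=0.098; u2·a0=0.6009·31.095=18.685; a1+…+a4=15.156 < 18.685 ≤ a1+…+a5=31.095 → R5 fires; D=5 A=15 X=8 E=4 P=6
Draw 5: a1=7.224, a2=1.744, a3=3.795, a4=1.266, a5=12.144, a0=26.173; τ=−ln(0.0323)/26.173=0.131 → t=0.229; u2·a0=0.3618·26.173=9.469; a1+a2=8.968 < 9.469 ≤ a1+…+a3=12.763 → R3 fires; D=6 A=15 X=8 E=4 P=6
Draw 6: a1=7.224, a2=1.744, a3=3.795, a4=1.266, a5=12.144, a0=26.173; τ=−ln(0.5316)/26.173=0.024 → t=0.253; u2·a0=0.9033·26.173=23.642; a1+…+a4=14.029 < 23.642 ≤ a1+…+a5=26.173 → R5 fires; D=6 A=17 X=7 E=4 P=5
Draw 7: a1=6.020, a2=1.526, a3=4.301, a4=1.055, a5=8.855, a0=21.757; τ=−ln(0.0640)/21.757=0.126 → t=0.380; u2·a0=0.0794·21.757=1.728 ≤ a1=6.020 → R1 fires; D=6 A=17 X=7 E=3 P=5
Draw 8: a1=4.515, a2=1.526, a3=4.301, a4=1.055, a5=8.855, a0=20.252; τ=−ln(0.7298)/20.252=0.016 → t=0.395; u2·a0=0.3747·20.252=7.588; a1+a2=6.041 < 7.588 ≤ a1+…+a3=10.342 → R3 fires; D=7 A=17 X=7 E=3 P=5
Draw 9: a1=4.515, a2=1.526, a3=4.301, a4=1.055, a5=8.855, a0=20.252; τ=−ln(0.9370)/20.252=0.003 → t=0.398; u2·a0=0.4891·20.252=9.905; a1+a2=6.041 < 9.905 ≤ a1+…+a3=10.342 → R3 fires; D=8 A=17 X=7 E=3 P=5
Draw 10: a1=4.515, a2=1.526, a3=4.301, a4=1.055, a5=8.855, a0=20.252; τ=−ln(0.8943)/20.252=0.006 → t=0.404; u2·a0=0.0749·20.252=1.517 ≤ a1=4.515 → R1 fires; D=8 A=17 X=7 E=2 P=5
Draw 11: a1=3.010, a2=1.526, a3=4.301, a4=1.055, a5=8.855, a0=18.747; τ=−ln(0.3502)/18.747=0.056 → t=0.460; u2·a0=0.6798·18.747=12.744; a1+…+a4=9.892 < 12.744 ≤ a1+…+a5=18.747 → R5 fires; D=8 A=19 X=6 E=2 P=4
Draw 12: a1=2.408, a2=1.308, a3=4.807, a4=0.844, a5=6.072, a0=15.439; τ=−ln(0.2191)/15.439=0.098 → t=0.558; u2·a0=0.9532·15.439=14.716; a1+…+a4=9.367 < 14.716 ≤ a1+…+a5=15.439 → R5 fires; D=8 A=21 X=5 E=2 P=3
Draw 13: a1=1.806, a2=1.090, a3=5.313, a4=0.633, a5=3.795, a0=12.637; τ=−ln(0.2661)/12.637=0.105 → t=0.663 > T=0.57: stop.
At T=0.57: D=8 A=21 X=5 E=2 P=3; the largest is A.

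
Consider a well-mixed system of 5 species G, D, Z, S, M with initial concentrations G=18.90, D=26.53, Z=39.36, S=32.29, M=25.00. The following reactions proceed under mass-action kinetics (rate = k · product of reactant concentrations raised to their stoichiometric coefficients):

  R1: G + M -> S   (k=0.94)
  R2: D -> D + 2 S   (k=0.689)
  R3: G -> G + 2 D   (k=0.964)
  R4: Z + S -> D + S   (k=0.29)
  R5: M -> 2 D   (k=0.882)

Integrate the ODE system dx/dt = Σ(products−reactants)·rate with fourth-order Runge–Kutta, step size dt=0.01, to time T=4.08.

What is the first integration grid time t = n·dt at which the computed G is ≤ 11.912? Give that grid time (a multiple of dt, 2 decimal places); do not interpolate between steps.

RK4 with dt=0.01: 408 steps to T=4.08. Trajectory (selected grid times):
t=0.00: G=18.90 D=26.53 Z=39.36 S=32.29 M=25.00
t=0.02: G=12.66 D=35.33 Z=31.91 S=39.38 M=18.38
t=0.03: G=10.76 D=39.40 Z=28.36 S=41.80 M=16.33
t=0.45: G=0.74 D=75.02 Z=0.01 S=91.09 M=3.79
t=0.91: G=0.22 D=77.68 Z=0.00 S=140.10 M=2.13
t=1.36: G=0.11 D=79.16 Z=0.00 S=188.88 M=1.34
t=1.81: G=0.07 D=80.09 Z=0.00 S=238.32 M=0.87
t=2.27: G=0.05 D=80.72 Z=0.00 S=289.32 M=0.57
t=2.72: G=0.04 D=81.12 Z=0.00 S=339.51 M=0.37
t=3.17: G=0.04 D=81.40 Z=0.00 S=389.91 M=0.25
t=3.63: G=0.03 D=81.59 Z=0.00 S=441.58 M=0.16
t=4.08: G=0.03 D=81.73 Z=0.00 S=492.22 M=0.11
G(0.02)=12.660 > 11.912 but G(0.03)=10.759 ≤ 11.912, so the first grid time is t=0.03.

Threshold first reached at t = 0.03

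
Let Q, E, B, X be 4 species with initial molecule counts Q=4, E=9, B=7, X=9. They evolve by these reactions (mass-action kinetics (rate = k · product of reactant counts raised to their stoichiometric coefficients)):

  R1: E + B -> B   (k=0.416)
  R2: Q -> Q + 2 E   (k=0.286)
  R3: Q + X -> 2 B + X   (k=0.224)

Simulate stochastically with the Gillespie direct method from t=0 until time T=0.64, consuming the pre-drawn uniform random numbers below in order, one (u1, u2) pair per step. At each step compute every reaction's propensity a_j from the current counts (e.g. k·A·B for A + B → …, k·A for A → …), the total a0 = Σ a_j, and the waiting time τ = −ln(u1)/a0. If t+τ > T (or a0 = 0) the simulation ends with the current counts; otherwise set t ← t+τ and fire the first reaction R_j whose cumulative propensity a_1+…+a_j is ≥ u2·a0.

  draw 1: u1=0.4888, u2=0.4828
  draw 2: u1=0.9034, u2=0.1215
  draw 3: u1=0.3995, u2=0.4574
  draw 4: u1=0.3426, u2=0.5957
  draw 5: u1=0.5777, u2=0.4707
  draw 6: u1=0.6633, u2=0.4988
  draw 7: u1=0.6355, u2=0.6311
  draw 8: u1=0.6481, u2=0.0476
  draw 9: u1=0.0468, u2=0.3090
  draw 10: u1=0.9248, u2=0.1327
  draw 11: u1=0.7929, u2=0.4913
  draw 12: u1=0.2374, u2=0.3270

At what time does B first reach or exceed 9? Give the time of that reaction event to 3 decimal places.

Threshold first reached at t = 0.163

t=0.000: Q=4 E=9 B=7 X=9
Draw 1: a1=26.208, a2=1.144, a3=8.064, a0=35.416; τ=−ln(0.4888)/35.416=0.020 → t=0.020; u2·a0=0.4828·35.416=17.099 ≤ a1=26.208 → R1 fires; Q=4 E=8 B=7 X=9
Draw 2: a1=23.296, a2=1.144, a3=8.064, a0=32.504; τ=−ln(0.9034)/32.504=0.003 → t=0.023; u2·a0=0.1215·32.504=3.949 ≤ a1=23.296 → R1 fires; Q=4 E=7 B=7 X=9
Draw 3: a1=20.384, a2=1.144, a3=8.064, a0=29.592; τ=−ln(0.3995)/29.592=0.031 → t=0.054; u2·a0=0.4574·29.592=13.535 ≤ a1=20.384 → R1 fires; Q=4 E=6 B=7 X=9
Draw 4: a1=17.472, a2=1.144, a3=8.064, a0=26.680; τ=−ln(0.3426)/26.680=0.040 → t=0.094; u2·a0=0.5957·26.680=15.893 ≤ a1=17.472 → R1 fires; Q=4 E=5 B=7 X=9
Draw 5: a1=14.560, a2=1.144, a3=8.064, a0=23.768; τ=−ln(0.5777)/23.768=0.023 → t=0.118; u2·a0=0.4707·23.768=11.188 ≤ a1=14.560 → R1 fires; Q=4 E=4 B=7 X=9
Draw 6: a1=11.648, a2=1.144, a3=8.064, a0=20.856; τ=−ln(0.6633)/20.856=0.020 → t=0.137; u2·a0=0.4988·20.856=10.403 ≤ a1=11.648 → R1 fires; Q=4 E=3 B=7 X=9
Draw 7: a1=8.736, a2=1.144, a3=8.064, a0=17.944; τ=−ln(0.6355)/17.944=0.025 → t=0.163; u2·a0=0.6311·17.944=11.324; a1+a2=9.880 < 11.324 ≤ a1+…+a3=17.944 → R3 fires; Q=3 E=3 B=9 X=9
Draw 8: a1=11.232, a2=0.858, a3=6.048, a0=18.138; τ=−ln(0.6481)/18.138=0.024 → t=0.186; u2·a0=0.0476·18.138=0.863 ≤ a1=11.232 → R1 fires; Q=3 E=2 B=9 X=9
Draw 9: a1=7.488, a2=0.858, a3=6.048, a0=14.394; τ=−ln(0.0468)/14.394=0.213 → t=0.399; u2·a0=0.3090·14.394=4.448 ≤ a1=7.488 → R1 fires; Q=3 E=1 B=9 X=9
Draw 10: a1=3.744, a2=0.858, a3=6.048, a0=10.650; τ=−ln(0.9248)/10.650=0.007 → t=0.406; u2·a0=0.1327·10.650=1.413 ≤ a1=3.744 → R1 fires; Q=3 E=0 B=9 X=9
Draw 11: a1=0.000, a2=0.858, a3=6.048, a0=6.906; τ=−ln(0.7929)/6.906=0.034 → t=0.440; u2·a0=0.4913·6.906=3.393; a1+a2=0.858 < 3.393 ≤ a1+…+a3=6.906 → R3 fires; Q=2 E=0 B=11 X=9
Draw 12: a1=0.000, a2=0.572, a3=4.032, a0=4.604; τ=−ln(0.2374)/4.604=0.312 → t=0.752 > T=0.64: stop.
B first becomes ≥ 9 when it reaches 9 at the event at t=0.163.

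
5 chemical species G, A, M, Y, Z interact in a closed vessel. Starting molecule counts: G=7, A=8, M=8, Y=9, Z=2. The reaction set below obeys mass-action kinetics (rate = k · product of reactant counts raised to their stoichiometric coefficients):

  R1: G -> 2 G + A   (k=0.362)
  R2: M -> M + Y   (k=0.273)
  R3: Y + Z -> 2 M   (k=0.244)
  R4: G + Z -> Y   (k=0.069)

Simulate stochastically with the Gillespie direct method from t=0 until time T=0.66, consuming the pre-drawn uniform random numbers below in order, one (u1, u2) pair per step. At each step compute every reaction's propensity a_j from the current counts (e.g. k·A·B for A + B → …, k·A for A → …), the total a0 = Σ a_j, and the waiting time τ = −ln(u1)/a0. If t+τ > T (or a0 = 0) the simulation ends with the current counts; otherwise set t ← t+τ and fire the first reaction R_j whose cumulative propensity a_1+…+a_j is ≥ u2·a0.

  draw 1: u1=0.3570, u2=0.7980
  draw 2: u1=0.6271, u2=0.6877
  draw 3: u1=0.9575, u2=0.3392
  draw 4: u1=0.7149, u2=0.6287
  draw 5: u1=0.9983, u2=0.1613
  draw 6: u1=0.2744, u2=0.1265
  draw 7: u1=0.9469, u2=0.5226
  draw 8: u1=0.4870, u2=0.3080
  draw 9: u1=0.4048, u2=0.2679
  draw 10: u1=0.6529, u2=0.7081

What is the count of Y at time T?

t=0.000: G=7 A=8 M=8 Y=9 Z=2
Draw 1: a1=2.534, a2=2.184, a3=4.392, a4=0.966, a0=10.076; τ=−ln(0.3570)/10.076=0.102 → t=0.102; u2·a0=0.7980·10.076=8.041; a1+a2=4.718 < 8.041 ≤ a1+…+a3=9.110 → R3 fires; G=7 A=8 M=10 Y=8 Z=1
Draw 2: a1=2.534, a2=2.730, a3=1.952, a4=0.483, a0=7.699; τ=−ln(0.6271)/7.699=0.061 → t=0.163; u2·a0=0.6877·7.699=5.295; a1+a2=5.264 < 5.295 ≤ a1+…+a3=7.216 → R3 fires; G=7 A=8 M=12 Y=7 Z=0
Draw 3: a1=2.534, a2=3.276, a3=0.000, a4=0.000, a0=5.810; τ=−ln(0.9575)/5.810=0.007 → t=0.170; u2·a0=0.3392·5.810=1.971 ≤ a1=2.534 → R1 fires; G=8 A=9 M=12 Y=7 Z=0
Draw 4: a1=2.896, a2=3.276, a3=0.000, a4=0.000, a0=6.172; τ=−ln(0.7149)/6.172=0.054 → t=0.225; u2·a0=0.6287·6.172=3.880; a1=2.896 < 3.880 ≤ a1+a2=6.172 → R2 fires; G=8 A=9 M=12 Y=8 Z=0
Draw 5: a1=2.896, a2=3.276, a3=0.000, a4=0.000, a0=6.172; τ=−ln(0.9983)/6.172=0.000 → t=0.225; u2·a0=0.1613·6.172=0.996 ≤ a1=2.896 → R1 fires; G=9 A=10 M=12 Y=8 Z=0
Draw 6: a1=3.258, a2=3.276, a3=0.000, a4=0.000, a0=6.534; τ=−ln(0.2744)/6.534=0.198 → t=0.423; u2·a0=0.1265·6.534=0.827 ≤ a1=3.258 → R1 fires; G=10 A=11 M=12 Y=8 Z=0
Draw 7: a1=3.620, a2=3.276, a3=0.000, a4=0.000, a0=6.896; τ=−ln(0.9469)/6.896=0.008 → t=0.431; u2·a0=0.5226·6.896=3.604 ≤ a1=3.620 → R1 fires; G=11 A=12 M=12 Y=8 Z=0
Draw 8: a1=3.982, a2=3.276, a3=0.000, a4=0.000, a0=7.258; τ=−ln(0.4870)/7.258=0.099 → t=0.530; u2·a0=0.3080·7.258=2.235 ≤ a1=3.982 → R1 fires; G=12 A=13 M=12 Y=8 Z=0
Draw 9: a1=4.344, a2=3.276, a3=0.000, a4=0.000, a0=7.620; τ=−ln(0.4048)/7.620=0.119 → t=0.649; u2·a0=0.2679·7.620=2.041 ≤ a1=4.344 → R1 fires; G=13 A=14 M=12 Y=8 Z=0
Draw 10: a1=4.706, a2=3.276, a3=0.000, a4=0.000, a0=7.982; τ=−ln(0.6529)/7.982=0.053 → t=0.702 > T=0.66: stop.
Read off Y at T=0.66: 8

Y at T = 8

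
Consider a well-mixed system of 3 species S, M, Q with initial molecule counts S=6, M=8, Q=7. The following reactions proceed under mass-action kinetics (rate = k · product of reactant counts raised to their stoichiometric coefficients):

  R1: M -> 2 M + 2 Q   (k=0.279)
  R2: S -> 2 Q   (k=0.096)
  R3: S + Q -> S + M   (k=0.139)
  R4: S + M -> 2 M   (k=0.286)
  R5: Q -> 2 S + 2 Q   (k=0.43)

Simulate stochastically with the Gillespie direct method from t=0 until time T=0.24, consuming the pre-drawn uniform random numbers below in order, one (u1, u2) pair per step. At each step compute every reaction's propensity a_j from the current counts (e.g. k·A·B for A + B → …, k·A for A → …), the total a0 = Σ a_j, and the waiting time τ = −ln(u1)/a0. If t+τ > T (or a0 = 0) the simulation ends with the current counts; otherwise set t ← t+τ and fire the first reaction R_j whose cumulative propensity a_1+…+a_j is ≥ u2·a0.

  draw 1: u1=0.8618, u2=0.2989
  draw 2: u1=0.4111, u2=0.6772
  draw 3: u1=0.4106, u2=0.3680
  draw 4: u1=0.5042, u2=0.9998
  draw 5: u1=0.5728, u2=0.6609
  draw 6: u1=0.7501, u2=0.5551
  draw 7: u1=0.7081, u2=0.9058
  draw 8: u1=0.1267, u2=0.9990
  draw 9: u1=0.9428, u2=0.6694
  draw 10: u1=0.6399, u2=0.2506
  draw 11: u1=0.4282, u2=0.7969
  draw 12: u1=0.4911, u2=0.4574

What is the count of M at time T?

t=0.000: S=6 M=8 Q=7
Draw 1: a1=2.232, a2=0.576, a3=5.838, a4=13.728, a5=3.010, a0=25.384; τ=−ln(0.8618)/25.384=0.006 → t=0.006; u2·a0=0.2989·25.384=7.587; a1+a2=2.808 < 7.587 ≤ a1+…+a3=8.646 → R3 fires; S=6 M=9 Q=6
Draw 2: a1=2.511, a2=0.576, a3=5.004, a4=15.444, a5=2.580, a0=26.115; τ=−ln(0.4111)/26.115=0.034 → t=0.040; u2·a0=0.6772·26.115=17.685; a1+…+a3=8.091 < 17.685 ≤ a1+…+a4=23.535 → R4 fires; S=5 M=10 Q=6
Draw 3: a1=2.790, a2=0.480, a3=4.170, a4=14.300, a5=2.580, a0=24.320; τ=−ln(0.4106)/24.320=0.037 → t=0.076; u2·a0=0.3680·24.320=8.950; a1+…+a3=7.440 < 8.950 ≤ a1+…+a4=21.740 → R4 fires; S=4 M=11 Q=6
Draw 4: a1=3.069, a2=0.384, a3=3.336, a4=12.584, a5=2.580, a0=21.953; τ=−ln(0.5042)/21.953=0.031 → t=0.108; u2·a0=0.9998·21.953=21.949; a1+…+a4=19.373 < 21.949 ≤ a1+…+a5=21.953 → R5 fires; S=6 M=11 Q=7
Draw 5: a1=3.069, a2=0.576, a3=5.838, a4=18.876, a5=3.010, a0=31.369; τ=−ln(0.5728)/31.369=0.018 → t=0.125; u2·a0=0.6609·31.369=20.732; a1+…+a3=9.483 < 20.732 ≤ a1+…+a4=28.359 → R4 fires; S=5 M=12 Q=7
Draw 6: a1=3.348, a2=0.480, a3=4.865, a4=17.160, a5=3.010, a0=28.863; τ=−ln(0.7501)/28.863=0.010 → t=0.135; u2·a0=0.5551·28.863=16.022; a1+…+a3=8.693 < 16.022 ≤ a1+…+a4=25.853 → R4 fires; S=4 M=13 Q=7
Draw 7: a1=3.627, a2=0.384, a3=3.892, a4=14.872, a5=3.010, a0=25.785; τ=−ln(0.7081)/25.785=0.013 → t=0.149; u2·a0=0.9058·25.785=23.356; a1+…+a4=22.775 < 23.356 ≤ a1+…+a5=25.785 → R5 fires; S=6 M=13 Q=8
Draw 8: a1=3.627, a2=0.576, a3=6.672, a4=22.308, a5=3.440, a0=36.623; τ=−ln(0.1267)/36.623=0.056 → t=0.205; u2·a0=0.9990·36.623=36.586; a1+…+a4=33.183 < 36.586 ≤ a1+…+a5=36.623 → R5 fires; S=8 M=13 Q=9
Draw 9: a1=3.627, a2=0.768, a3=10.008, a4=29.744, a5=3.870, a0=48.017; τ=−ln(0.9428)/48.017=0.001 → t=0.206; u2·a0=0.6694·48.017=32.143; a1+…+a3=14.403 < 32.143 ≤ a1+…+a4=44.147 → R4 fires; S=7 M=14 Q=9
Draw 10: a1=3.906, a2=0.672, a3=8.757, a4=28.028, a5=3.870, a0=45.233; τ=−ln(0.6399)/45.233=0.010 → t=0.216; u2·a0=0.2506·45.233=11.335; a1+a2=4.578 < 11.335 ≤ a1+…+a3=13.335 → R3 fires; S=7 M=15 Q=8
Draw 11: a1=4.185, a2=0.672, a3=7.784, a4=30.030, a5=3.440, a0=46.111; τ=−ln(0.4282)/46.111=0.018 → t=0.235; u2·a0=0.7969·46.111=36.746; a1+…+a3=12.641 < 36.746 ≤ a1+…+a4=42.671 → R4 fires; S=6 M=16 Q=8
Draw 12: a1=4.464, a2=0.576, a3=6.672, a4=27.456, a5=3.440, a0=42.608; τ=−ln(0.4911)/42.608=0.017 → t=0.251 > T=0.24: stop.
Read off M at T=0.24: 16

M at T = 16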